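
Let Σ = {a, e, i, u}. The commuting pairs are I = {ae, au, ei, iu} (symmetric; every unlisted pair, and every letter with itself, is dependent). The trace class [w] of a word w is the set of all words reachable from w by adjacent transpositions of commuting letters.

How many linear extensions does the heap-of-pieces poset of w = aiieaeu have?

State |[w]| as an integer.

35

piece 0:a — minimal
piece 1:i rests on {0:a}
piece 2:i rests on {1:i}
piece 3:e — minimal
piece 4:a rests on {2:i}
piece 5:e rests on {3:e}
piece 6:u rests on {5:e}
minimal pieces: {0:a, 3:e}
ways to finish when only these pieces remain (= sum over removing one remaining piece with nothing left below it):
  1 left: {4}→1  {6}→1
  2 left: {2,4}→1  {4,6}→2  {5,6}→1
  3 left: {1,2,4}→1  {2,4,6}→3  {3,5,6}→1  {4,5,6}→3
  4 left: {0,1,2,4}→1  {1,2,4,6}→4  {2,4,5,6}→6  {3,4,5,6}→4
  5 left: {0,1,2,4,6}→5  {1,2,4,5,6}→10  {2,3,4,5,6}→10
  placing 0:a first → 20 extensions
  placing 3:e first → 15 extensions
total linear extensions = 35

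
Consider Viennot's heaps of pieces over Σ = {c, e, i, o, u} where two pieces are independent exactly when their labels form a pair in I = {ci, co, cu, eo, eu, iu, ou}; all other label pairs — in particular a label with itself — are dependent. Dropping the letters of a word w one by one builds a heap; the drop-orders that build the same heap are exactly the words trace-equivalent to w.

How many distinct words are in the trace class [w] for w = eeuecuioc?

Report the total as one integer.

0(e) covers ∅
1(e) covers 0:e
2(u) covers ∅
3(e) covers 1:e
4(c) covers 3:e
5(u) covers 2:u
6(i) covers 3:e
7(o) covers 6:i
8(c) covers 4:c
floor of heap: 0:e, 2:u
completions by unplaced set U, small U first (add the entries for U minus each lowest piece of U):
  |U|=1: {5}:1  {7}:1  {8}:1
  |U|=2: {2,5}:1  {4,8}:1  {5,7}:2  {5,8}:2  {6,7}:1  {7,8}:2
  |U|=3: {2,5,7}:3  {2,5,8}:3  {4,5,8}:3  {4,7,8}:3  {5,6,7}:3  {5,7,8}:6  {6,7,8}:3
  |U|=4: {2,4,5,8}:6  {2,5,6,7}:6  {2,5,7,8}:12  {4,5,7,8}:12  {4,6,7,8}:6  {5,6,7,8}:12
  |U|=5: {2,4,5,7,8}:30  {2,5,6,7,8}:30  {3,4,6,7,8}:6  {4,5,6,7,8}:30
  |U|=6: {1,3,4,6,7,8}:6  {2,4,5,6,7,8}:90  {3,4,5,6,7,8}:36
  |U|=7: {0,1,3,4,6,7,8}:6  {1,3,4,5,6,7,8}:42  {2,3,4,5,6,7,8}:126
  start at 0(e): 168
  start at 2(u): 48
sum over floor = 216

216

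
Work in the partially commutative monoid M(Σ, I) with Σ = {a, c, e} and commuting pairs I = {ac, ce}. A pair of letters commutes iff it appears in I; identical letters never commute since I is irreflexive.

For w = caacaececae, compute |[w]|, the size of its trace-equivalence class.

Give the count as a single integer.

330

#0=c has no predecessor
#1=a has no predecessor
#2=a depends on [1:a]
#3=c depends on [0:c]
#4=a depends on [2:a]
#5=e depends on [4:a]
#6=c depends on [3:c]
#7=e depends on [5:e]
#8=c depends on [6:c]
#9=a depends on [7:e]
#10=e depends on [9:a]
sources: [0:c, 1:a]
N(rest) = Σ N(rest − s) over sources s of rest; N(one piece) = 1:
  size 1 → [8]=1  [10]=1
  size 2 → [6,8]=1  [8,10]=2  [9,10]=1
  size 3 → [3,6,8]=1  [6,8,10]=3  [7,9,10]=1  [8,9,10]=3
  size 4 → [0,3,6,8]=1  [3,6,8,10]=4  [5,7,9,10]=1  [6,8,9,10]=6  [7,8,9,10]=4
  size 5 → [0,3,6,8,10]=5  [3,6,8,9,10]=10  [4,5,7,9,10]=1  [5,7,8,9,10]=5  [6,7,8,9,10]=10
  size 6 → [0,3,6,8,9,10]=15  [2,4,5,7,9,10]=1  [3,6,7,8,9,10]=20  [4,5,7,8,9,10]=6  [5,6,7,8,9,10]=15
  size 7 → [0,3,6,7,8,9,10]=35  [1,2,4,5,7,9,10]=1  [2,4,5,7,8,9,10]=7  [3,5,6,7,8,9,10]=35  [4,5,6,7,8,9,10]=21
  size 8 → [0,3,5,6,7,8,9,10]=70  [1,2,4,5,7,8,9,10]=8  [2,4,5,6,7,8,9,10]=28  [3,4,5,6,7,8,9,10]=56
  size 9 → [0,3,4,5,6,7,8,9,10]=126  [1,2,4,5,6,7,8,9,10]=36  [2,3,4,5,6,7,8,9,10]=84
  first=0(c) contributes 120
  first=1(a) contributes 210
|[w]| = 330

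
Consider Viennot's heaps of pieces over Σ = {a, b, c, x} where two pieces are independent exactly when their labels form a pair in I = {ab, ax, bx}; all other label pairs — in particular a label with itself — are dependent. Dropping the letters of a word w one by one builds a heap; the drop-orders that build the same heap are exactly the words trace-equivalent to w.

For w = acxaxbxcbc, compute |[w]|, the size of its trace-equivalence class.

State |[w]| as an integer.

20

drop 0:a onto floor
drop 1:c onto {0:a}
drop 2:x onto {1:c}
drop 3:a onto {1:c}
drop 4:x onto {2:x}
drop 5:b onto {1:c}
drop 6:x onto {4:x}
drop 7:c onto {3:a, 5:b, 6:x}
drop 8:b onto {7:c}
drop 9:c onto {8:b}
ground layer = {0:a}
drop-orders for the pieces not yet dropped (sum over which currently-grounded one goes next):
  1 to go: {9} 1
  2 to go: {8,9} 1
  3 to go: {7,8,9} 1
  4 to go: {3,7,8,9} 1  {5,7,8,9} 1  {6,7,8,9} 1
  5 to go: {3,5,7,8,9} 2  {3,6,7,8,9} 2  {4,6,7,8,9} 1  {5,6,7,8,9} 2
  6 to go: {2,4,6,7,8,9} 1  {3,4,6,7,8,9} 3  {3,5,6,7,8,9} 6  {4,5,6,7,8,9} 3
  7 to go: {2,3,4,6,7,8,9} 4  {2,4,5,6,7,8,9} 4  {3,4,5,6,7,8,9} 12
  8 to go: {2,3,4,5,6,7,8,9} 20
  if 0:a drops first: 20 orders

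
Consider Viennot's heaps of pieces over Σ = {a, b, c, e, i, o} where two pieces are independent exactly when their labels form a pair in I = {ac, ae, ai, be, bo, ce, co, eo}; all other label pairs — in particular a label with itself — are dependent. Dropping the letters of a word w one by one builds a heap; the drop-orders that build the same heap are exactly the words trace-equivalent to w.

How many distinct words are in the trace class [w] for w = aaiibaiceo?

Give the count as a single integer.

piece 0:a — minimal
piece 1:a rests on {0:a}
piece 2:i — minimal
piece 3:i rests on {2:i}
piece 4:b rests on {1:a, 3:i}
piece 5:a rests on {4:b}
piece 6:i rests on {4:b}
piece 7:c rests on {6:i}
piece 8:e rests on {6:i}
piece 9:o rests on {5:a, 6:i}
minimal pieces: {0:a, 2:i}
ways to finish when only these pieces remain (= sum over removing one remaining piece with nothing left below it):
  1 left: {7}→1  {8}→1  {9}→1
  2 left: {5,9}→1  {7,8}→2  {7,9}→2  {8,9}→2
  3 left: {5,7,9}→3  {5,8,9}→3  {7,8,9}→6
  4 left: {5,7,8,9}→12  {6,7,8,9}→6
  5 left: {5,6,7,8,9}→18
  6 left: {4,5,6,7,8,9}→18
  7 left: {1,4,5,6,7,8,9}→18  {3,4,5,6,7,8,9}→18
  8 left: {0,1,4,5,6,7,8,9}→18  {1,3,4,5,6,7,8,9}→36  {2,3,4,5,6,7,8,9}→18
  placing 0:a first → 54 extensions
  placing 2:i first → 54 extensions
total linear extensions = 108

108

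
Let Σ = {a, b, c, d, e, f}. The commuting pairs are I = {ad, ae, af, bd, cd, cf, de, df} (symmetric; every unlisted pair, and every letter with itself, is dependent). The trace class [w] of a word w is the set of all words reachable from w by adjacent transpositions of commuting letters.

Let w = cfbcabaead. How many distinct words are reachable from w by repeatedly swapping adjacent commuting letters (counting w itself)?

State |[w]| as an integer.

60

piece 0:c — minimal
piece 1:f — minimal
piece 2:b rests on {0:c, 1:f}
piece 3:c rests on {2:b}
piece 4:a rests on {3:c}
piece 5:b rests on {4:a}
piece 6:a rests on {5:b}
piece 7:e rests on {5:b}
piece 8:a rests on {6:a}
piece 9:d — minimal
minimal pieces: {0:c, 1:f, 9:d}
ways to finish when only these pieces remain (= sum over removing one remaining piece with nothing left below it):
  1 left: {7}→1  {8}→1  {9}→1
  2 left: {6,8}→1  {7,8}→2  {7,9}→2  {8,9}→2
  3 left: {6,7,8}→3  {6,8,9}→3  {7,8,9}→6
  4 left: {5,6,7,8}→3  {6,7,8,9}→12
  5 left: {4,5,6,7,8}→3  {5,6,7,8,9}→15
  6 left: {3,4,5,6,7,8}→3  {4,5,6,7,8,9}→18
  7 left: {2,3,4,5,6,7,8}→3  {3,4,5,6,7,8,9}→21
  8 left: {0,2,3,4,5,6,7,8}→3  {1,2,3,4,5,6,7,8}→3  {2,3,4,5,6,7,8,9}→24
  placing 0:c first → 27 extensions
  placing 1:f first → 27 extensions
  placing 9:d first → 6 extensions
total linear extensions = 60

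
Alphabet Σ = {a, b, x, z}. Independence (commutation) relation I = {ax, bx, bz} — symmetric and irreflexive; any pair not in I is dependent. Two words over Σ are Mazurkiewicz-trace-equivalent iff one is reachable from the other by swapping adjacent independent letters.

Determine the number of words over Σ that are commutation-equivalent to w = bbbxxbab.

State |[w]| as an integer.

28

drop 0:b onto floor
drop 1:b onto {0:b}
drop 2:b onto {1:b}
drop 3:x onto floor
drop 4:x onto {3:x}
drop 5:b onto {2:b}
drop 6:a onto {5:b}
drop 7:b onto {6:a}
ground layer = {0:b, 3:x}
drop-orders for the pieces not yet dropped (sum over which currently-grounded one goes next):
  1 to go: {4} 1  {7} 1
  2 to go: {3,4} 1  {4,7} 2  {6,7} 1
  3 to go: {3,4,7} 3  {4,6,7} 3  {5,6,7} 1
  4 to go: {2,5,6,7} 1  {3,4,6,7} 6  {4,5,6,7} 4
  5 to go: {1,2,5,6,7} 1  {2,4,5,6,7} 5  {3,4,5,6,7} 10
  6 to go: {0,1,2,5,6,7} 1  {1,2,4,5,6,7} 6  {2,3,4,5,6,7} 15
  if 0:b drops first: 21 orders
  if 3:x drops first: 7 orders
heap linearizations: 28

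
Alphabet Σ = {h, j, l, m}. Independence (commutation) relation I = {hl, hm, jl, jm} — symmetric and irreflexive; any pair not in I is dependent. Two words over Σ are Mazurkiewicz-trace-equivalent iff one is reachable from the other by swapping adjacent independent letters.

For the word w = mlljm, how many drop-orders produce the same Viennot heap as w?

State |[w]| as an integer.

5

piece 0:m — minimal
piece 1:l rests on {0:m}
piece 2:l rests on {1:l}
piece 3:j — minimal
piece 4:m rests on {2:l}
minimal pieces: {0:m, 3:j}
ways to finish when only these pieces remain (= sum over removing one remaining piece with nothing left below it):
  1 left: {3}→1  {4}→1
  2 left: {2,4}→1  {3,4}→2
  3 left: {1,2,4}→1  {2,3,4}→3
  placing 0:m first → 4 extensions
  placing 3:j first → 1 extensions
total linear extensions = 5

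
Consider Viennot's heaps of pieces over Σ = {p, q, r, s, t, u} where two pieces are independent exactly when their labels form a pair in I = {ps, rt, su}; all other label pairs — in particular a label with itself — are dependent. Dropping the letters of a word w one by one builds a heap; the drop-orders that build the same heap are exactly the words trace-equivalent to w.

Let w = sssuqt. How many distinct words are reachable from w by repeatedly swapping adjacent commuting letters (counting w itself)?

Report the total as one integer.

0(s) covers ∅
1(s) covers 0:s
2(s) covers 1:s
3(u) covers ∅
4(q) covers 2:s, 3:u
5(t) covers 4:q
floor of heap: 0:s, 3:u
completions by unplaced set U, small U first (add the entries for U minus each lowest piece of U):
  |U|=1: {5}:1
  |U|=2: {4,5}:1
  |U|=3: {2,4,5}:1  {3,4,5}:1
  |U|=4: {1,2,4,5}:1  {2,3,4,5}:2
  start at 0(s): 3
  start at 3(u): 1
sum over floor = 4

4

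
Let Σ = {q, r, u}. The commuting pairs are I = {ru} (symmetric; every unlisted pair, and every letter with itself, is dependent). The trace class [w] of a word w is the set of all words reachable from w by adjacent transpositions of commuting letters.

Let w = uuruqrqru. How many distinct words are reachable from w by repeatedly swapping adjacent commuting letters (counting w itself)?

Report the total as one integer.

drop 0:u onto floor
drop 1:u onto {0:u}
drop 2:r onto floor
drop 3:u onto {1:u}
drop 4:q onto {2:r, 3:u}
drop 5:r onto {4:q}
drop 6:q onto {5:r}
drop 7:r onto {6:q}
drop 8:u onto {6:q}
ground layer = {0:u, 2:r}
drop-orders for the pieces not yet dropped (sum over which currently-grounded one goes next):
  1 to go: {7} 1  {8} 1
  2 to go: {7,8} 2
  3 to go: {6,7,8} 2
  4 to go: {5,6,7,8} 2
  5 to go: {4,5,6,7,8} 2
  6 to go: {2,4,5,6,7,8} 2  {3,4,5,6,7,8} 2
  7 to go: {1,3,4,5,6,7,8} 2  {2,3,4,5,6,7,8} 4
  if 0:u drops first: 6 orders
  if 2:r drops first: 2 orders
heap linearizations: 8

8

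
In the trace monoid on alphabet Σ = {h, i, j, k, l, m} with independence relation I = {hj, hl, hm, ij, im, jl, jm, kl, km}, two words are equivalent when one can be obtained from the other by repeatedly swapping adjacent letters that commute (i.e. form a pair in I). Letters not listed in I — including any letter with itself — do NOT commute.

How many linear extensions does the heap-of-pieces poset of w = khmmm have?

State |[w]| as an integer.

drop 0:k onto floor
drop 1:h onto {0:k}
drop 2:m onto floor
drop 3:m onto {2:m}
drop 4:m onto {3:m}
ground layer = {0:k, 2:m}
drop-orders for the pieces not yet dropped (sum over which currently-grounded one goes next):
  1 to go: {1} 1  {4} 1
  2 to go: {0,1} 1  {1,4} 2  {3,4} 1
  3 to go: {0,1,4} 3  {1,3,4} 3  {2,3,4} 1
  if 0:k drops first: 4 orders
  if 2:m drops first: 6 orders
heap linearizations: 10

10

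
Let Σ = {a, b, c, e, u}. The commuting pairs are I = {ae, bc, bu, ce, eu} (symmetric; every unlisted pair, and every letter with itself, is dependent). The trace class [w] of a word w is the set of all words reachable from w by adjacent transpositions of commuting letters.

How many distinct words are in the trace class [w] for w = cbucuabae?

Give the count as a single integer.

10

#0=c has no predecessor
#1=b has no predecessor
#2=u depends on [0:c]
#3=c depends on [2:u]
#4=u depends on [3:c]
#5=a depends on [1:b, 4:u]
#6=b depends on [5:a]
#7=a depends on [6:b]
#8=e depends on [6:b]
sources: [0:c, 1:b]
N(rest) = Σ N(rest − s) over sources s of rest; N(one piece) = 1:
  size 1 → [7]=1  [8]=1
  size 2 → [7,8]=2
  size 3 → [6,7,8]=2
  size 4 → [5,6,7,8]=2
  size 5 → [1,5,6,7,8]=2  [4,5,6,7,8]=2
  size 6 → [1,4,5,6,7,8]=4  [3,4,5,6,7,8]=2
  size 7 → [1,3,4,5,6,7,8]=6  [2,3,4,5,6,7,8]=2
  first=0(c) contributes 8
  first=1(b) contributes 2
|[w]| = 10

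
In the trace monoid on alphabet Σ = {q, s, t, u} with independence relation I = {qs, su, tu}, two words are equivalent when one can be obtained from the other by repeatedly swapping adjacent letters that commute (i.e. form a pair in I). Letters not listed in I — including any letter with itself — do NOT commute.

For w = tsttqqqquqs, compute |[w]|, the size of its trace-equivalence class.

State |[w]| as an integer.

#0=t has no predecessor
#1=s depends on [0:t]
#2=t depends on [1:s]
#3=t depends on [2:t]
#4=q depends on [3:t]
#5=q depends on [4:q]
#6=q depends on [5:q]
#7=q depends on [6:q]
#8=u depends on [7:q]
#9=q depends on [8:u]
#10=s depends on [3:t]
sources: [0:t]
N(rest) = Σ N(rest − s) over sources s of rest; N(one piece) = 1:
  size 1 → [9]=1  [10]=1
  size 2 → [8,9]=1  [9,10]=2
  size 3 → [7,8,9]=1  [8,9,10]=3
  size 4 → [6,7,8,9]=1  [7,8,9,10]=4
  size 5 → [5,6,7,8,9]=1  [6,7,8,9,10]=5
  size 6 → [4,5,6,7,8,9]=1  [5,6,7,8,9,10]=6
  size 7 → [4,5,6,7,8,9,10]=7
  size 8 → [3,4,5,6,7,8,9,10]=7
  size 9 → [2,3,4,5,6,7,8,9,10]=7
  first=0(t) contributes 7

7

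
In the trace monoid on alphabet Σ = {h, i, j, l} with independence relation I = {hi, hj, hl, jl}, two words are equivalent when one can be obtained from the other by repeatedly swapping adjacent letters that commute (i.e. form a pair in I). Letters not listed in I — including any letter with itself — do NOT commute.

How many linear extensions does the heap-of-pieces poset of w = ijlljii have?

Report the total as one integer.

0(i) covers ∅
1(j) covers 0:i
2(l) covers 0:i
3(l) covers 2:l
4(j) covers 1:j
5(i) covers 3:l, 4:j
6(i) covers 5:i
floor of heap: 0:i
completions by unplaced set U, small U first (add the entries for U minus each lowest piece of U):
  |U|=1: {6}:1
  |U|=2: {5,6}:1
  |U|=3: {3,5,6}:1  {4,5,6}:1
  |U|=4: {1,4,5,6}:1  {2,3,5,6}:1  {3,4,5,6}:2
  |U|=5: {1,3,4,5,6}:3  {2,3,4,5,6}:3
  start at 0(i): 6

6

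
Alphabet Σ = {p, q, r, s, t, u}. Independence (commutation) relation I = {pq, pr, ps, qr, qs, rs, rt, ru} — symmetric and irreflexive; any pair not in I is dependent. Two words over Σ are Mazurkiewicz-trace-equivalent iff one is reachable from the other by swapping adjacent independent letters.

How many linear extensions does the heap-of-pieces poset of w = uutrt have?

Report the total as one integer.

5

#0=u has no predecessor
#1=u depends on [0:u]
#2=t depends on [1:u]
#3=r has no predecessor
#4=t depends on [2:t]
sources: [0:u, 3:r]
N(rest) = Σ N(rest − s) over sources s of rest; N(one piece) = 1:
  size 1 → [3]=1  [4]=1
  size 2 → [2,4]=1  [3,4]=2
  size 3 → [1,2,4]=1  [2,3,4]=3
  first=0(u) contributes 4
  first=3(r) contributes 1
|[w]| = 5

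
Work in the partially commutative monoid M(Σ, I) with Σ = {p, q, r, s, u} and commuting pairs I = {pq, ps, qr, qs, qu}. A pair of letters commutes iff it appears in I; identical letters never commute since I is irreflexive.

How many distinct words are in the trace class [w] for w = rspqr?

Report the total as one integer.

drop 0:r onto floor
drop 1:s onto {0:r}
drop 2:p onto {0:r}
drop 3:q onto floor
drop 4:r onto {1:s, 2:p}
ground layer = {0:r, 3:q}
drop-orders for the pieces not yet dropped (sum over which currently-grounded one goes next):
  1 to go: {3} 1  {4} 1
  2 to go: {1,4} 1  {2,4} 1  {3,4} 2
  3 to go: {1,2,4} 2  {1,3,4} 3  {2,3,4} 3
  if 0:r drops first: 8 orders
  if 3:q drops first: 2 orders
heap linearizations: 10

10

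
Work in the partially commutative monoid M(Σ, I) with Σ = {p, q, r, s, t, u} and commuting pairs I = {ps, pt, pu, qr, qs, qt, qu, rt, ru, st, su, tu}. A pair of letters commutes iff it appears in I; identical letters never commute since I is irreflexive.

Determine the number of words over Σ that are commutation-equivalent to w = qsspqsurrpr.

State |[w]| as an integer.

440

0(q) covers ∅
1(s) covers ∅
2(s) covers 1:s
3(p) covers 0:q
4(q) covers 3:p
5(s) covers 2:s
6(u) covers ∅
7(r) covers 3:p, 5:s
8(r) covers 7:r
9(p) covers 4:q, 8:r
10(r) covers 9:p
floor of heap: 0:q, 1:s, 6:u
completions by unplaced set U, small U first (add the entries for U minus each lowest piece of U):
  |U|=1: {6}:1  {10}:1
  |U|=2: {6,10}:2  {9,10}:1
  |U|=3: {4,9,10}:1  {6,9,10}:3  {8,9,10}:1
  |U|=4: {4,6,9,10}:4  {4,8,9,10}:2  {6,8,9,10}:4  {7,8,9,10}:1
  |U|=5: {4,6,8,9,10}:10  {4,7,8,9,10}:3  {5,7,8,9,10}:1  {6,7,8,9,10}:5
  |U|=6: {2,5,7,8,9,10}:1  {3,4,7,8,9,10}:3  {4,5,7,8,9,10}:4  {4,6,7,8,9,10}:18  {5,6,7,8,9,10}:6
  |U|=7: {0,3,4,7,8,9,10}:3  {1,2,5,7,8,9,10}:1  {2,4,5,7,8,9,10}:5  {2,5,6,7,8,9,10}:7  {3,4,5,7,8,9,10}:7  {3,4,6,7,8,9,10}:21  {4,5,6,7,8,9,10}:28
  |U|=8: {0,3,4,5,7,8,9,10}:10  {0,3,4,6,7,8,9,10}:24  {1,2,4,5,7,8,9,10}:6  {1,2,5,6,7,8,9,10}:8  {2,3,4,5,7,8,9,10}:12  {2,4,5,6,7,8,9,10}:40  {3,4,5,6,7,8,9,10}:56
  |U|=9: {0,2,3,4,5,7,8,9,10}:22  {0,3,4,5,6,7,8,9,10}:90  {1,2,3,4,5,7,8,9,10}:18  {1,2,4,5,6,7,8,9,10}:54  {2,3,4,5,6,7,8,9,10}:108
  start at 0(q): 180
  start at 1(s): 220
  start at 6(u): 40
sum over floor = 440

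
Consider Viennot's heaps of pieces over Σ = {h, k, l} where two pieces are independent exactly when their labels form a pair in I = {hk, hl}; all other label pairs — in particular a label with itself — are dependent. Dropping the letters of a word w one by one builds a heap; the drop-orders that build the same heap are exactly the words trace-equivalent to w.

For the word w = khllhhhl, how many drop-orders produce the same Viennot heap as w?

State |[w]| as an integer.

drop 0:k onto floor
drop 1:h onto floor
drop 2:l onto {0:k}
drop 3:l onto {2:l}
drop 4:h onto {1:h}
drop 5:h onto {4:h}
drop 6:h onto {5:h}
drop 7:l onto {3:l}
ground layer = {0:k, 1:h}
drop-orders for the pieces not yet dropped (sum over which currently-grounded one goes next):
  1 to go: {6} 1  {7} 1
  2 to go: {3,7} 1  {5,6} 1  {6,7} 2
  3 to go: {2,3,7} 1  {3,6,7} 3  {4,5,6} 1  {5,6,7} 3
  4 to go: {0,2,3,7} 1  {1,4,5,6} 1  {2,3,6,7} 4  {3,5,6,7} 6  {4,5,6,7} 4
  5 to go: {0,2,3,6,7} 5  {1,4,5,6,7} 5  {2,3,5,6,7} 10  {3,4,5,6,7} 10
  6 to go: {0,2,3,5,6,7} 15  {1,3,4,5,6,7} 15  {2,3,4,5,6,7} 20
  if 0:k drops first: 35 orders
  if 1:h drops first: 35 orders
heap linearizations: 70

70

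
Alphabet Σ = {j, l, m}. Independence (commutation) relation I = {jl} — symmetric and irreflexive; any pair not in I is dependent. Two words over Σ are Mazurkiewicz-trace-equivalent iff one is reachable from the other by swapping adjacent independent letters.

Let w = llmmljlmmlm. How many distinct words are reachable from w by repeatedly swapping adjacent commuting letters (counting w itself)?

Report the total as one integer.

piece 0:l — minimal
piece 1:l rests on {0:l}
piece 2:m rests on {1:l}
piece 3:m rests on {2:m}
piece 4:l rests on {3:m}
piece 5:j rests on {3:m}
piece 6:l rests on {4:l}
piece 7:m rests on {5:j, 6:l}
piece 8:m rests on {7:m}
piece 9:l rests on {8:m}
piece 10:m rests on {9:l}
minimal pieces: {0:l}
ways to finish when only these pieces remain (= sum over removing one remaining piece with nothing left below it):
  1 left: {10}→1
  2 left: {9,10}→1
  3 left: {8,9,10}→1
  4 left: {7,8,9,10}→1
  5 left: {5,7,8,9,10}→1  {6,7,8,9,10}→1
  6 left: {4,6,7,8,9,10}→1  {5,6,7,8,9,10}→2
  7 left: {4,5,6,7,8,9,10}→3
  8 left: {3,4,5,6,7,8,9,10}→3
  9 left: {2,3,4,5,6,7,8,9,10}→3
  placing 0:l first → 3 extensions

3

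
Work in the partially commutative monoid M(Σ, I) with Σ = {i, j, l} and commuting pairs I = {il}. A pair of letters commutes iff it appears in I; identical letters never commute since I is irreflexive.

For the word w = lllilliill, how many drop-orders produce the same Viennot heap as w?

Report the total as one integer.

120

0(l) covers ∅
1(l) covers 0:l
2(l) covers 1:l
3(i) covers ∅
4(l) covers 2:l
5(l) covers 4:l
6(i) covers 3:i
7(i) covers 6:i
8(l) covers 5:l
9(l) covers 8:l
floor of heap: 0:l, 3:i
completions by unplaced set U, small U first (add the entries for U minus each lowest piece of U):
  |U|=1: {7}:1  {9}:1
  |U|=2: {6,7}:1  {7,9}:2  {8,9}:1
  |U|=3: {3,6,7}:1  {5,8,9}:1  {6,7,9}:3  {7,8,9}:3
  |U|=4: {3,6,7,9}:4  {4,5,8,9}:1  {5,7,8,9}:4  {6,7,8,9}:6
  |U|=5: {2,4,5,8,9}:1  {3,6,7,8,9}:10  {4,5,7,8,9}:5  {5,6,7,8,9}:10
  |U|=6: {1,2,4,5,8,9}:1  {2,4,5,7,8,9}:6  {3,5,6,7,8,9}:20  {4,5,6,7,8,9}:15
  |U|=7: {0,1,2,4,5,8,9}:1  {1,2,4,5,7,8,9}:7  {2,4,5,6,7,8,9}:21  {3,4,5,6,7,8,9}:35
  |U|=8: {0,1,2,4,5,7,8,9}:8  {1,2,4,5,6,7,8,9}:28  {2,3,4,5,6,7,8,9}:56
  start at 0(l): 84
  start at 3(i): 36
sum over floor = 120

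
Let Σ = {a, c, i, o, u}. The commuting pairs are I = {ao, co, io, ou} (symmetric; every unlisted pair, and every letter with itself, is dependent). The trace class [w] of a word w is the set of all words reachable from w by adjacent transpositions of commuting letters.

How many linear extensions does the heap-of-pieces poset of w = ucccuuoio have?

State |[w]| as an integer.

piece 0:u — minimal
piece 1:c rests on {0:u}
piece 2:c rests on {1:c}
piece 3:c rests on {2:c}
piece 4:u rests on {3:c}
piece 5:u rests on {4:u}
piece 6:o — minimal
piece 7:i rests on {5:u}
piece 8:o rests on {6:o}
minimal pieces: {0:u, 6:o}
ways to finish when only these pieces remain (= sum over removing one remaining piece with nothing left below it):
  1 left: {7}→1  {8}→1
  2 left: {5,7}→1  {6,8}→1  {7,8}→2
  3 left: {4,5,7}→1  {5,7,8}→3  {6,7,8}→3
  4 left: {3,4,5,7}→1  {4,5,7,8}→4  {5,6,7,8}→6
  5 left: {2,3,4,5,7}→1  {3,4,5,7,8}→5  {4,5,6,7,8}→10
  6 left: {1,2,3,4,5,7}→1  {2,3,4,5,7,8}→6  {3,4,5,6,7,8}→15
  7 left: {0,1,2,3,4,5,7}→1  {1,2,3,4,5,7,8}→7  {2,3,4,5,6,7,8}→21
  placing 0:u first → 28 extensions
  placing 6:o first → 8 extensions
total linear extensions = 36

36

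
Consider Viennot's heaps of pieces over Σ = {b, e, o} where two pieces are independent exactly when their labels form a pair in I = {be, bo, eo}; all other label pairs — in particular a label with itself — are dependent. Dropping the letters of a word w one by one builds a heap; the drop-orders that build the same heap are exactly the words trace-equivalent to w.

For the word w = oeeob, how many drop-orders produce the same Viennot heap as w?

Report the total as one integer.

0(o) covers ∅
1(e) covers ∅
2(e) covers 1:e
3(o) covers 0:o
4(b) covers ∅
floor of heap: 0:o, 1:e, 4:b
completions by unplaced set U, small U first (add the entries for U minus each lowest piece of U):
  |U|=1: {2}:1  {3}:1  {4}:1
  |U|=2: {0,3}:1  {1,2}:1  {2,3}:2  {2,4}:2  {3,4}:2
  |U|=3: {0,2,3}:3  {0,3,4}:3  {1,2,3}:3  {1,2,4}:3  {2,3,4}:6
  start at 0(o): 12
  start at 1(e): 12
  start at 4(b): 6
sum over floor = 30

30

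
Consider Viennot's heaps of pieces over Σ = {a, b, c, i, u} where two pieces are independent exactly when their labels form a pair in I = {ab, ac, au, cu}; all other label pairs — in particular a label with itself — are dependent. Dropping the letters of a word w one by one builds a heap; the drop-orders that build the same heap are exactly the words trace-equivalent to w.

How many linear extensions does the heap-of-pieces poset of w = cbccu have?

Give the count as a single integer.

0(c) covers ∅
1(b) covers 0:c
2(c) covers 1:b
3(c) covers 2:c
4(u) covers 1:b
floor of heap: 0:c
completions by unplaced set U, small U first (add the entries for U minus each lowest piece of U):
  |U|=1: {3}:1  {4}:1
  |U|=2: {2,3}:1  {3,4}:2
  |U|=3: {2,3,4}:3
  start at 0(c): 3

3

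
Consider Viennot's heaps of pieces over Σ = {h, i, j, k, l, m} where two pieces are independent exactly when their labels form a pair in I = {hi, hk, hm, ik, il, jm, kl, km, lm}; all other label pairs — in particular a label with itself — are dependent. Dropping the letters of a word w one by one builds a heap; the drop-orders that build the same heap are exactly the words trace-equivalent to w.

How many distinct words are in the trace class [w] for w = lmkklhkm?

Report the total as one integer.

piece 0:l — minimal
piece 1:m — minimal
piece 2:k — minimal
piece 3:k rests on {2:k}
piece 4:l rests on {0:l}
piece 5:h rests on {4:l}
piece 6:k rests on {3:k}
piece 7:m rests on {1:m}
minimal pieces: {0:l, 1:m, 2:k}
ways to finish when only these pieces remain (= sum over removing one remaining piece with nothing left below it):
  1 left: {5}→1  {6}→1  {7}→1
  2 left: {1,7}→1  {3,6}→1  {4,5}→1  {5,6}→2  {5,7}→2  {6,7}→2
  3 left: {0,4,5}→1  {1,5,7}→3  {1,6,7}→3  {2,3,6}→1  {3,5,6}→3  {3,6,7}→3  {4,5,6}→3  {4,5,7}→3  {5,6,7}→6
  4 left: {0,4,5,6}→4  {0,4,5,7}→4  {1,3,6,7}→6  {1,4,5,7}→6  {1,5,6,7}→12  {2,3,5,6}→4  {2,3,6,7}→4  {3,4,5,6}→6  {3,5,6,7}→12  {4,5,6,7}→12
  5 left: {0,1,4,5,7}→10  {0,3,4,5,6}→10  {0,4,5,6,7}→20  {1,2,3,6,7}→10  {1,3,5,6,7}→30  {1,4,5,6,7}→30  {2,3,4,5,6}→10  {2,3,5,6,7}→20  {3,4,5,6,7}→30
  6 left: {0,1,4,5,6,7}→60  {0,2,3,4,5,6}→20  {0,3,4,5,6,7}→60  {1,2,3,5,6,7}→60  {1,3,4,5,6,7}→90  {2,3,4,5,6,7}→60
  placing 0:l first → 210 extensions
  placing 1:m first → 140 extensions
  placing 2:k first → 210 extensions
total linear extensions = 560

560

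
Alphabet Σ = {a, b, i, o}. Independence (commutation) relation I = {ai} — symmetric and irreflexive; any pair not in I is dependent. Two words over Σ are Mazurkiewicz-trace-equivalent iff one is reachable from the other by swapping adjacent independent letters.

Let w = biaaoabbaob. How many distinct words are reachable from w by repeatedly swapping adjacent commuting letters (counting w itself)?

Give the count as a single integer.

3

piece 0:b — minimal
piece 1:i rests on {0:b}
piece 2:a rests on {0:b}
piece 3:a rests on {2:a}
piece 4:o rests on {1:i, 3:a}
piece 5:a rests on {4:o}
piece 6:b rests on {5:a}
piece 7:b rests on {6:b}
piece 8:a rests on {7:b}
piece 9:o rests on {8:a}
piece 10:b rests on {9:o}
minimal pieces: {0:b}
ways to finish when only these pieces remain (= sum over removing one remaining piece with nothing left below it):
  1 left: {10}→1
  2 left: {9,10}→1
  3 left: {8,9,10}→1
  4 left: {7,8,9,10}→1
  5 left: {6,7,8,9,10}→1
  6 left: {5,6,7,8,9,10}→1
  7 left: {4,5,6,7,8,9,10}→1
  8 left: {1,4,5,6,7,8,9,10}→1  {3,4,5,6,7,8,9,10}→1
  9 left: {1,3,4,5,6,7,8,9,10}→2  {2,3,4,5,6,7,8,9,10}→1
  placing 0:b first → 3 extensions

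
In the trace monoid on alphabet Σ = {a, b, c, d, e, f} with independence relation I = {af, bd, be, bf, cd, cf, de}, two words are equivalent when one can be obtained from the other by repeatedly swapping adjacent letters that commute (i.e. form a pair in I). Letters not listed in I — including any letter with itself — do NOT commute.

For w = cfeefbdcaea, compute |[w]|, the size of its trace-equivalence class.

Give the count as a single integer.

27

drop 0:c onto floor
drop 1:f onto floor
drop 2:e onto {0:c, 1:f}
drop 3:e onto {2:e}
drop 4:f onto {3:e}
drop 5:b onto {0:c}
drop 6:d onto {4:f}
drop 7:c onto {3:e, 5:b}
drop 8:a onto {6:d, 7:c}
drop 9:e onto {8:a}
drop 10:a onto {9:e}
ground layer = {0:c, 1:f}
drop-orders for the pieces not yet dropped (sum over which currently-grounded one goes next):
  1 to go: {10} 1
  2 to go: {9,10} 1
  3 to go: {8,9,10} 1
  4 to go: {6,8,9,10} 1  {7,8,9,10} 1
  5 to go: {4,6,8,9,10} 1  {5,7,8,9,10} 1  {6,7,8,9,10} 2
  6 to go: {4,6,7,8,9,10} 3  {5,6,7,8,9,10} 3
  7 to go: {3,4,6,7,8,9,10} 3  {4,5,6,7,8,9,10} 6
  8 to go: {2,3,4,6,7,8,9,10} 3  {3,4,5,6,7,8,9,10} 9
  9 to go: {1,2,3,4,6,7,8,9,10} 3  {2,3,4,5,6,7,8,9,10} 12
  if 0:c drops first: 15 orders
  if 1:f drops first: 12 orders
heap linearizations: 27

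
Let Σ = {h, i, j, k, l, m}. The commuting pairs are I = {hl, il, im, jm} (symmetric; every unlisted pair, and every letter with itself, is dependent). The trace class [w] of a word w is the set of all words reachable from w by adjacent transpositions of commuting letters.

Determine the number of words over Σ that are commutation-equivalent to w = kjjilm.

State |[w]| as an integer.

piece 0:k — minimal
piece 1:j rests on {0:k}
piece 2:j rests on {1:j}
piece 3:i rests on {2:j}
piece 4:l rests on {2:j}
piece 5:m rests on {4:l}
minimal pieces: {0:k}
ways to finish when only these pieces remain (= sum over removing one remaining piece with nothing left below it):
  1 left: {3}→1  {5}→1
  2 left: {3,5}→2  {4,5}→1
  3 left: {3,4,5}→3
  4 left: {2,3,4,5}→3
  placing 0:k first → 3 extensions

3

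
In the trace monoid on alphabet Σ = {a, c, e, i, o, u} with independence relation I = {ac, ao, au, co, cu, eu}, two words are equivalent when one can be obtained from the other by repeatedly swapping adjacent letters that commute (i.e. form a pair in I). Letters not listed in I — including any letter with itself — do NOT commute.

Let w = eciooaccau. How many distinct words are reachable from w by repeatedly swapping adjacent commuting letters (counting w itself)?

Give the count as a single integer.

210

#0=e has no predecessor
#1=c depends on [0:e]
#2=i depends on [1:c]
#3=o depends on [2:i]
#4=o depends on [3:o]
#5=a depends on [2:i]
#6=c depends on [2:i]
#7=c depends on [6:c]
#8=a depends on [5:a]
#9=u depends on [4:o]
sources: [0:e]
N(rest) = Σ N(rest − s) over sources s of rest; N(one piece) = 1:
  size 1 → [7]=1  [8]=1  [9]=1
  size 2 → [4,9]=1  [5,8]=1  [6,7]=1  [7,8]=2  [7,9]=2  [8,9]=2
  size 3 → [3,4,9]=1  [4,7,9]=3  [4,8,9]=3  [5,7,8]=3  [5,8,9]=3  [6,7,8]=3  [6,7,9]=3  [7,8,9]=6
  size 4 → [3,4,7,9]=4  [3,4,8,9]=4  [4,5,8,9]=6  [4,6,7,9]=6  [4,7,8,9]=12  [5,6,7,8]=6  [5,7,8,9]=12  [6,7,8,9]=12
  size 5 → [3,4,5,8,9]=10  [3,4,6,7,9]=10  [3,4,7,8,9]=20  [4,5,7,8,9]=30  [4,6,7,8,9]=30  [5,6,7,8,9]=30
  size 6 → [3,4,5,7,8,9]=60  [3,4,6,7,8,9]=60  [4,5,6,7,8,9]=90
  size 7 → [3,4,5,6,7,8,9]=210
  size 8 → [2,3,4,5,6,7,8,9]=210
  first=0(e) contributes 210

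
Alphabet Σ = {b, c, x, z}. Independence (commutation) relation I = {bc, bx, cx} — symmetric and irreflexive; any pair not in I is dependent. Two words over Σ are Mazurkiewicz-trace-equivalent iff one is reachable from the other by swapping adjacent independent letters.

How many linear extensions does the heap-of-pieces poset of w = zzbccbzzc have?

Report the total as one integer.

#0=z has no predecessor
#1=z depends on [0:z]
#2=b depends on [1:z]
#3=c depends on [1:z]
#4=c depends on [3:c]
#5=b depends on [2:b]
#6=z depends on [4:c, 5:b]
#7=z depends on [6:z]
#8=c depends on [7:z]
sources: [0:z]
N(rest) = Σ N(rest − s) over sources s of rest; N(one piece) = 1:
  size 1 → [8]=1
  size 2 → [7,8]=1
  size 3 → [6,7,8]=1
  size 4 → [4,6,7,8]=1  [5,6,7,8]=1
  size 5 → [2,5,6,7,8]=1  [3,4,6,7,8]=1  [4,5,6,7,8]=2
  size 6 → [2,4,5,6,7,8]=3  [3,4,5,6,7,8]=3
  size 7 → [2,3,4,5,6,7,8]=6
  first=0(z) contributes 6

6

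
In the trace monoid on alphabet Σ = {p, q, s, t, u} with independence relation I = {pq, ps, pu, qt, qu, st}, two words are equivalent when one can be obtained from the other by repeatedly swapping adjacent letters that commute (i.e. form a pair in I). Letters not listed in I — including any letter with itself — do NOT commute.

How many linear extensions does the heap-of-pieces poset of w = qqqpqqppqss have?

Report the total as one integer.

165

drop 0:q onto floor
drop 1:q onto {0:q}
drop 2:q onto {1:q}
drop 3:p onto floor
drop 4:q onto {2:q}
drop 5:q onto {4:q}
drop 6:p onto {3:p}
drop 7:p onto {6:p}
drop 8:q onto {5:q}
drop 9:s onto {8:q}
drop 10:s onto {9:s}
ground layer = {0:q, 3:p}
drop-orders for the pieces not yet dropped (sum over which currently-grounded one goes next):
  1 to go: {7} 1  {10} 1
  2 to go: {6,7} 1  {7,10} 2  {9,10} 1
  3 to go: {3,6,7} 1  {6,7,10} 3  {7,9,10} 3  {8,9,10} 1
  4 to go: {3,6,7,10} 4  {5,8,9,10} 1  {6,7,9,10} 6  {7,8,9,10} 4
  5 to go: {3,6,7,9,10} 10  {4,5,8,9,10} 1  {5,7,8,9,10} 5  {6,7,8,9,10} 10
  6 to go: {2,4,5,8,9,10} 1  {3,6,7,8,9,10} 20  {4,5,7,8,9,10} 6  {5,6,7,8,9,10} 15
  7 to go: {1,2,4,5,8,9,10} 1  {2,4,5,7,8,9,10} 7  {3,5,6,7,8,9,10} 35  {4,5,6,7,8,9,10} 21
  8 to go: {0,1,2,4,5,8,9,10} 1  {1,2,4,5,7,8,9,10} 8  {2,4,5,6,7,8,9,10} 28  {3,4,5,6,7,8,9,10} 56
  9 to go: {0,1,2,4,5,7,8,9,10} 9  {1,2,4,5,6,7,8,9,10} 36  {2,3,4,5,6,7,8,9,10} 84
  if 0:q drops first: 120 orders
  if 3:p drops first: 45 orders
heap linearizations: 165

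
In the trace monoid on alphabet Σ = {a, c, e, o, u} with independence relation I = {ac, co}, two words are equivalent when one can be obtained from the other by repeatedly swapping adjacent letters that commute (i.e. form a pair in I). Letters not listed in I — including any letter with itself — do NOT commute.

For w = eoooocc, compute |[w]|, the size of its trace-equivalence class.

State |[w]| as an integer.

0(e) covers ∅
1(o) covers 0:e
2(o) covers 1:o
3(o) covers 2:o
4(o) covers 3:o
5(c) covers 0:e
6(c) covers 5:c
floor of heap: 0:e
completions by unplaced set U, small U first (add the entries for U minus each lowest piece of U):
  |U|=1: {4}:1  {6}:1
  |U|=2: {3,4}:1  {4,6}:2  {5,6}:1
  |U|=3: {2,3,4}:1  {3,4,6}:3  {4,5,6}:3
  |U|=4: {1,2,3,4}:1  {2,3,4,6}:4  {3,4,5,6}:6
  |U|=5: {1,2,3,4,6}:5  {2,3,4,5,6}:10
  start at 0(e): 15

15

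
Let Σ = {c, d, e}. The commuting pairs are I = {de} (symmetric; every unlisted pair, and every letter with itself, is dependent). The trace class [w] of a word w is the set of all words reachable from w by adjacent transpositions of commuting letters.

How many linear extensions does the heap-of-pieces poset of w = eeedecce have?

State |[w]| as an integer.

5

piece 0:e — minimal
piece 1:e rests on {0:e}
piece 2:e rests on {1:e}
piece 3:d — minimal
piece 4:e rests on {2:e}
piece 5:c rests on {3:d, 4:e}
piece 6:c rests on {5:c}
piece 7:e rests on {6:c}
minimal pieces: {0:e, 3:d}
ways to finish when only these pieces remain (= sum over removing one remaining piece with nothing left below it):
  1 left: {7}→1
  2 left: {6,7}→1
  3 left: {5,6,7}→1
  4 left: {3,5,6,7}→1  {4,5,6,7}→1
  5 left: {2,4,5,6,7}→1  {3,4,5,6,7}→2
  6 left: {1,2,4,5,6,7}→1  {2,3,4,5,6,7}→3
  placing 0:e first → 4 extensions
  placing 3:d first → 1 extensions
total linear extensions = 5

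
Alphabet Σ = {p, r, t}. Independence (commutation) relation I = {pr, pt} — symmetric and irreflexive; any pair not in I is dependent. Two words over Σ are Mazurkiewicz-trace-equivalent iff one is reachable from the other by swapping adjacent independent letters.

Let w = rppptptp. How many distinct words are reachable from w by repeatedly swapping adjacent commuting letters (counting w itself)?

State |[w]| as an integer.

drop 0:r onto floor
drop 1:p onto floor
drop 2:p onto {1:p}
drop 3:p onto {2:p}
drop 4:t onto {0:r}
drop 5:p onto {3:p}
drop 6:t onto {4:t}
drop 7:p onto {5:p}
ground layer = {0:r, 1:p}
drop-orders for the pieces not yet dropped (sum over which currently-grounded one goes next):
  1 to go: {6} 1  {7} 1
  2 to go: {4,6} 1  {5,7} 1  {6,7} 2
  3 to go: {0,4,6} 1  {3,5,7} 1  {4,6,7} 3  {5,6,7} 3
  4 to go: {0,4,6,7} 4  {2,3,5,7} 1  {3,5,6,7} 4  {4,5,6,7} 6
  5 to go: {0,4,5,6,7} 10  {1,2,3,5,7} 1  {2,3,5,6,7} 5  {3,4,5,6,7} 10
  6 to go: {0,3,4,5,6,7} 20  {1,2,3,5,6,7} 6  {2,3,4,5,6,7} 15
  if 0:r drops first: 21 orders
  if 1:p drops first: 35 orders
heap linearizations: 56

56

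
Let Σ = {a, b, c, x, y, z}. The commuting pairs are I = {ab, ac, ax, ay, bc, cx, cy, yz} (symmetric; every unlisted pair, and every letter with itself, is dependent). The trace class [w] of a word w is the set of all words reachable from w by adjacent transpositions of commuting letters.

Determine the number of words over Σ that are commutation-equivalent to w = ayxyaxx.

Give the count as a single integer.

21

#0=a has no predecessor
#1=y has no predecessor
#2=x depends on [1:y]
#3=y depends on [2:x]
#4=a depends on [0:a]
#5=x depends on [3:y]
#6=x depends on [5:x]
sources: [0:a, 1:y]
N(rest) = Σ N(rest − s) over sources s of rest; N(one piece) = 1:
  size 1 → [4]=1  [6]=1
  size 2 → [0,4]=1  [4,6]=2  [5,6]=1
  size 3 → [0,4,6]=3  [3,5,6]=1  [4,5,6]=3
  size 4 → [0,4,5,6]=6  [2,3,5,6]=1  [3,4,5,6]=4
  size 5 → [0,3,4,5,6]=10  [1,2,3,5,6]=1  [2,3,4,5,6]=5
  first=0(a) contributes 6
  first=1(y) contributes 15
|[w]| = 21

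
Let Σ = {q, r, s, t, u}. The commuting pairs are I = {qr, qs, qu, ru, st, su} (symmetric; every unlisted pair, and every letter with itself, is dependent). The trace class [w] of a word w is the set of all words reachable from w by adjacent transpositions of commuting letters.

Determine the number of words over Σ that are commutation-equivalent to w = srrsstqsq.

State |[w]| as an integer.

drop 0:s onto floor
drop 1:r onto {0:s}
drop 2:r onto {1:r}
drop 3:s onto {2:r}
drop 4:s onto {3:s}
drop 5:t onto {2:r}
drop 6:q onto {5:t}
drop 7:s onto {4:s}
drop 8:q onto {6:q}
ground layer = {0:s}
drop-orders for the pieces not yet dropped (sum over which currently-grounded one goes next):
  1 to go: {7} 1  {8} 1
  2 to go: {4,7} 1  {6,8} 1  {7,8} 2
  3 to go: {3,4,7} 1  {4,7,8} 3  {5,6,8} 1  {6,7,8} 3
  4 to go: {3,4,7,8} 4  {4,6,7,8} 6  {5,6,7,8} 4
  5 to go: {3,4,6,7,8} 10  {4,5,6,7,8} 10
  6 to go: {3,4,5,6,7,8} 20
  7 to go: {2,3,4,5,6,7,8} 20
  if 0:s drops first: 20 orders

20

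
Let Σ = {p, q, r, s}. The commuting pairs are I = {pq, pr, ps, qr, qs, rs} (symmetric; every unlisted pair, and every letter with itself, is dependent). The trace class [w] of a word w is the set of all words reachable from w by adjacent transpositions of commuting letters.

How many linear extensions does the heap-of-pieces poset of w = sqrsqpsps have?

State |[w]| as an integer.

3780

#0=s has no predecessor
#1=q has no predecessor
#2=r has no predecessor
#3=s depends on [0:s]
#4=q depends on [1:q]
#5=p has no predecessor
#6=s depends on [3:s]
#7=p depends on [5:p]
#8=s depends on [6:s]
sources: [0:s, 1:q, 2:r, 5:p]
N(rest) = Σ N(rest − s) over sources s of rest; N(one piece) = 1:
  size 1 → [2]=1  [4]=1  [7]=1  [8]=1
  size 2 → [1,4]=1  [2,4]=2  [2,7]=2  [2,8]=2  [4,7]=2  [4,8]=2  [5,7]=1  [6,8]=1  [7,8]=2
  size 3 → [1,2,4]=3  [1,4,7]=3  [1,4,8]=3  [2,4,7]=6  [2,4,8]=6  [2,5,7]=3  [2,6,8]=3  [2,7,8]=6  [3,6,8]=1  [4,5,7]=3  [4,6,8]=3  [4,7,8]=6  [5,7,8]=3  [6,7,8]=3
  size 4 → [0,3,6,8]=1  [1,2,4,7]=12  [1,2,4,8]=12  [1,4,5,7]=6  [1,4,6,8]=6  [1,4,7,8]=12  [2,3,6,8]=4  [2,4,5,7]=12  [2,4,6,8]=12  [2,4,7,8]=24  [2,5,7,8]=12  [2,6,7,8]=12  [3,4,6,8]=4  [3,6,7,8]=4  [4,5,7,8]=12  [4,6,7,8]=12  [5,6,7,8]=6
  size 5 → [0,2,3,6,8]=5  [0,3,4,6,8]=5  [0,3,6,7,8]=5  [1,2,4,5,7]=30  [1,2,4,6,8]=30  [1,2,4,7,8]=60  [1,3,4,6,8]=10  [1,4,5,7,8]=30  [1,4,6,7,8]=30  [2,3,4,6,8]=20  [2,3,6,7,8]=20  [2,4,5,7,8]=60  [2,4,6,7,8]=60  [2,5,6,7,8]=30  [3,4,6,7,8]=20  [3,5,6,7,8]=10  [4,5,6,7,8]=30
  size 6 → [0,1,3,4,6,8]=15  [0,2,3,4,6,8]=30  [0,2,3,6,7,8]=30  [0,3,4,6,7,8]=30  [0,3,5,6,7,8]=15  [1,2,3,4,6,8]=60  [1,2,4,5,7,8]=180  [1,2,4,6,7,8]=180  [1,3,4,6,7,8]=60  [1,4,5,6,7,8]=90  [2,3,4,6,7,8]=120  [2,3,5,6,7,8]=60  [2,4,5,6,7,8]=180  [3,4,5,6,7,8]=60
  size 7 → [0,1,2,3,4,6,8]=105  [0,1,3,4,6,7,8]=105  [0,2,3,4,6,7,8]=210  [0,2,3,5,6,7,8]=105  [0,3,4,5,6,7,8]=105  [1,2,3,4,6,7,8]=420  [1,2,4,5,6,7,8]=630  [1,3,4,5,6,7,8]=210  [2,3,4,5,6,7,8]=420
  first=0(s) contributes 1680
  first=1(q) contributes 840
  first=2(r) contributes 420
  first=5(p) contributes 840
|[w]| = 3780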